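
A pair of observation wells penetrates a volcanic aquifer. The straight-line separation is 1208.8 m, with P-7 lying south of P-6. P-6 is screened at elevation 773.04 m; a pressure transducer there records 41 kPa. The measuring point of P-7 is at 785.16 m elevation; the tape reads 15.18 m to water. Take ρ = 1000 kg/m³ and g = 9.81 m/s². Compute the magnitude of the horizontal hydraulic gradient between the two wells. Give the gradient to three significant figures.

i ≈ 0.00599

Pressure head at P-6: ψ = P/(ρg) = 41×1000 / (1000 × 9.81) = 4.18 m.
Total head at P-6: h = z + ψ = 773.04 + 4.18 = 777.22 m.
Total head at P-7: h = 785.16 − 15.18 = 769.98 m.
Head difference: h(P-6) − h(P-7) = 777.22 − 769.98 = 7.24 m.
Hydraulic gradient: i = |Δh| / L = 7.24 / 1208.8 = 0.00599.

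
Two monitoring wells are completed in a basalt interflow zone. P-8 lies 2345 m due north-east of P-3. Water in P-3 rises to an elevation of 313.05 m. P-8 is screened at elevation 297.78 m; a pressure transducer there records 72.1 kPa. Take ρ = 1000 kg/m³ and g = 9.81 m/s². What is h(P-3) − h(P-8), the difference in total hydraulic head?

Total head at P-3: h = 313.05 m (water level in the piezometer is the total head).
Pressure head at P-8: ψ = P/(ρg) = 72.1×1000 / (1000 × 9.81) = 7.35 m.
Total head at P-8: h = z + ψ = 297.78 + 7.35 = 305.13 m.
Head difference: h(P-3) − h(P-8) = 313.05 − 305.13 = 7.92 m.

Δh ≈ 7.92 m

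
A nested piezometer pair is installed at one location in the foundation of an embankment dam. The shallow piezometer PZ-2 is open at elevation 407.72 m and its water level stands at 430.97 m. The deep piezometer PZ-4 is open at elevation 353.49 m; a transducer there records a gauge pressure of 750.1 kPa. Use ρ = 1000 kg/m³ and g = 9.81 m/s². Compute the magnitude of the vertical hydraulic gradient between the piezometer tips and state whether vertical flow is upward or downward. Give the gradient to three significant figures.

Total head at PZ-2: h = 430.97 m (water level in the standpipe).
Pressure head at PZ-4: ψ = P/(ρg) = 750.1×1000 / (1000 × 9.81) = 76.46 m.
Total head at PZ-4: h = z + ψ = 353.49 + 76.46 = 429.95 m.
Δh = h(PZ-2) − h(PZ-4) = 430.97 − 429.95 = 1.02 m.
Vertical separation Δz = 407.72 − 353.49 = 54.23 m.
|i_v| = |Δh| / Δz = 1.02 / 54.23 = 0.0188.
Head is higher in the shallow piezometer, so vertical flow is downward (recharge condition).

|i_v| ≈ 0.0188; vertical flow is downward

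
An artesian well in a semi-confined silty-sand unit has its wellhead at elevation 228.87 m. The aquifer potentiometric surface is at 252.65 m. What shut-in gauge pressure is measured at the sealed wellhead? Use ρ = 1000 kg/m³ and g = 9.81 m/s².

Head above the cap: Δh = 252.65 − 228.87 = 23.78 m.
P = ρgΔh = 1000 × 9.81 × 23.78 = 233282 Pa ≈ 233 kPa.

P ≈ 233 kPa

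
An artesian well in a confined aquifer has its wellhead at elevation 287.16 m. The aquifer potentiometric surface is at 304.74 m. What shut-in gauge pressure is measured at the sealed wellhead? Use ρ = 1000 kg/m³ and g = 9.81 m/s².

Head above the cap: Δh = 304.74 − 287.16 = 17.58 m.
P = ρgΔh = 1000 × 9.81 × 17.58 = 172460 Pa ≈ 172 kPa.

P ≈ 172 kPa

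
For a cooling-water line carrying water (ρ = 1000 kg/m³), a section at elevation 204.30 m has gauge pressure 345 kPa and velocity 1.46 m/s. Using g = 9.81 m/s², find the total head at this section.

h ≈ 239.58 m

Pressure head ψ = P/(ρg) = 345×1000 / (1000 × 9.81) = 35.17 m.
Velocity head = v²/(2g) = 1.46² / (2 × 9.81) = 0.109 m.
h = z + ψ + v²/(2g) = 204.30 + 35.17 + 0.109 = 239.58 m.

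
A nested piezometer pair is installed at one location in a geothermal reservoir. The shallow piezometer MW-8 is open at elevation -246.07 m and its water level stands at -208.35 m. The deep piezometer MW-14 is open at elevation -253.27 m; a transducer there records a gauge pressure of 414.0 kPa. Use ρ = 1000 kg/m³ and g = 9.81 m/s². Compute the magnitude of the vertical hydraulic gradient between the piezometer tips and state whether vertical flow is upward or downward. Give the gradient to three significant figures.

Total head at MW-8: h = -208.35 m (water level in the standpipe).
Pressure head at MW-14: ψ = P/(ρg) = 414.0×1000 / (1000 × 9.81) = 42.20 m.
Total head at MW-14: h = z + ψ = -253.27 + 42.20 = -211.07 m.
Δh = h(MW-8) − h(MW-14) = -208.35 − (-211.07) = 2.72 m.
Vertical separation Δz = -246.07 − (-253.27) = 7.20 m.
|i_v| = |Δh| / Δz = 2.72 / 7.20 = 0.378.
Head is higher in the shallow piezometer, so vertical flow is downward (recharge condition).

|i_v| ≈ 0.378; vertical flow is downward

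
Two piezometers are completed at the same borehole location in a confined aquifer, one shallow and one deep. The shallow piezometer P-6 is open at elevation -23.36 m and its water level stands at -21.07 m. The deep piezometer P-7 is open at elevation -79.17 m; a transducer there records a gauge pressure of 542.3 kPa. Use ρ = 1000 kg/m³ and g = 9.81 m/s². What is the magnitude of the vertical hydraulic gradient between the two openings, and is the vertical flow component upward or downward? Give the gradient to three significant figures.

|i_v| ≈ 0.0505; vertical flow is downward

Total head at P-6: h = -21.07 m (water level in the standpipe).
Pressure head at P-7: ψ = P/(ρg) = 542.3×1000 / (1000 × 9.81) = 55.28 m.
Total head at P-7: h = z + ψ = -79.17 + 55.28 = -23.89 m.
Δh = h(P-6) − h(P-7) = -21.07 − (-23.89) = 2.82 m.
Vertical separation Δz = -23.36 − (-79.17) = 55.81 m.
|i_v| = |Δh| / Δz = 2.82 / 55.81 = 0.0505.
Head is higher in the shallow piezometer, so vertical flow is downward (recharge condition).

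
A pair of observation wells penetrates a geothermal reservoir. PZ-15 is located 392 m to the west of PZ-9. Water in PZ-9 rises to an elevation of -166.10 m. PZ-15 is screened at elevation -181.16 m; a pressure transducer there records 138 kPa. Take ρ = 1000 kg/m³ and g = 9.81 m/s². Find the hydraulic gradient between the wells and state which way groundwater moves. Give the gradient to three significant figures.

i ≈ 0.00253; groundwater flows toward the west

Total head at PZ-9: h = -166.10 m (water level in the piezometer is the total head).
Pressure head at PZ-15: ψ = P/(ρg) = 138×1000 / (1000 × 9.81) = 14.07 m.
Total head at PZ-15: h = z + ψ = -181.16 + 14.07 = -167.09 m.
Head difference: h(PZ-9) − h(PZ-15) = -166.10 − (-167.09) = 0.99 m.
Hydraulic gradient: i = |Δh| / L = 0.99 / 392 = 0.00253.
Flow is from higher to lower head: from PZ-9 toward PZ-15, i.e. toward the west.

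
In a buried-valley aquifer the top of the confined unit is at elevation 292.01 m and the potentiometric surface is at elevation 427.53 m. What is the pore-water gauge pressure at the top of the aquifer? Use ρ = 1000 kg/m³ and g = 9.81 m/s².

P ≈ 1330 kPa

Pressure head at the aquifer top: ψ = h − z = 427.53 − 292.01 = 135.52 m.
P = ρgψ = 1000 × 9.81 × 135.52 = 1329451 Pa ≈ 1330 kPa.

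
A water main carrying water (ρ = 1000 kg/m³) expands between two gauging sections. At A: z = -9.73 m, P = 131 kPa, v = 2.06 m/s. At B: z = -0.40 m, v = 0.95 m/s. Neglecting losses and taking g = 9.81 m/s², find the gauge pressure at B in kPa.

P₂ ≈ 41.1 kPa

Pressure head at A: ψ₁ = P₁/(ρg) = 131×1000 / (1000 × 9.81) = 13.35 m.
Velocity heads: v₁²/2g = 2.06²/19.62 = 0.216 m; v₂²/2g = 0.95²/19.62 = 0.046 m.
Total head H = z₁ + ψ₁ + v₁²/2g = -9.73 + 13.35 + 0.216 = 3.84 m.
ψ₂ = H − z₂ − v₂²/2g = 3.84 − (-0.40) − 0.046 = 4.19 m.
P₂ = ρgψ₂ = 1000 × 9.81 × 4.19 ≈ 41.1 kPa.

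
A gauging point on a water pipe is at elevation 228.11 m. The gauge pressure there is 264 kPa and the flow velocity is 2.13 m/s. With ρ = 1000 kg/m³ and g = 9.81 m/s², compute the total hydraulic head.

Pressure head ψ = P/(ρg) = 264×1000 / (1000 × 9.81) = 26.91 m.
Velocity head = v²/(2g) = 2.13² / (2 × 9.81) = 0.231 m.
h = z + ψ + v²/(2g) = 228.11 + 26.91 + 0.231 = 255.25 m.

h ≈ 255.25 m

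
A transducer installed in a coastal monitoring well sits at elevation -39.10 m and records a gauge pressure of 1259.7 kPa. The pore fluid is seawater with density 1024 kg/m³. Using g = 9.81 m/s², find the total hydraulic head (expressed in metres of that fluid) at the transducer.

h ≈ 86.30 m

ψ = P/(ρg) = 1259.7×1000 / (1024 × 9.81) = 125.40 m.
h = z + ψ = -39.10 + 125.40 = 86.30 m.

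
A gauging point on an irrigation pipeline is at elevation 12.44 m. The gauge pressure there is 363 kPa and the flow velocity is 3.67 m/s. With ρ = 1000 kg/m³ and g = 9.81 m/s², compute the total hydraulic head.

Pressure head ψ = P/(ρg) = 363×1000 / (1000 × 9.81) = 37.00 m.
Velocity head = v²/(2g) = 3.67² / (2 × 9.81) = 0.686 m.
h = z + ψ + v²/(2g) = 12.44 + 37.00 + 0.686 = 50.13 m.

h ≈ 50.13 m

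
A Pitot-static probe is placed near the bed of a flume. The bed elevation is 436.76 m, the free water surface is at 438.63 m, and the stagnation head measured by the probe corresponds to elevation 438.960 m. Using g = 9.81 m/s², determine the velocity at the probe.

v ≈ 2.54 m/s

Near the bed, under hydrostatic conditions, the piezometric head (z + ψ) equals the free-surface elevation, 438.63 m.
Velocity head = total − piezometric = 438.960 − 438.63 = 0.330 m.
v = √(2g·h_v) = √(2 × 9.81 × 0.330) = 2.54 m/s.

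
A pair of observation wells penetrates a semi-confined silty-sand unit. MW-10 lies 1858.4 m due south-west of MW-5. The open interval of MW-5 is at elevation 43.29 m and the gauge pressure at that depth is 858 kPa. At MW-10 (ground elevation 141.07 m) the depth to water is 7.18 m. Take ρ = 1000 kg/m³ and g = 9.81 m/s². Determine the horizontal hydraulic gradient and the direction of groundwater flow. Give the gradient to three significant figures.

Pressure head at MW-5: ψ = P/(ρg) = 858×1000 / (1000 × 9.81) = 87.46 m.
Total head at MW-5: h = z + ψ = 43.29 + 87.46 = 130.75 m.
Total head at MW-10: h = 141.07 − 7.18 = 133.89 m.
Head difference: h(MW-5) − h(MW-10) = 130.75 − 133.89 = -3.14 m.
Hydraulic gradient: i = |Δh| / L = 3.14 / 1858.4 = 0.00169.
Flow is from higher to lower head: from MW-10 toward MW-5, i.e. toward the north-east.

i ≈ 0.00169; groundwater flows toward the north-east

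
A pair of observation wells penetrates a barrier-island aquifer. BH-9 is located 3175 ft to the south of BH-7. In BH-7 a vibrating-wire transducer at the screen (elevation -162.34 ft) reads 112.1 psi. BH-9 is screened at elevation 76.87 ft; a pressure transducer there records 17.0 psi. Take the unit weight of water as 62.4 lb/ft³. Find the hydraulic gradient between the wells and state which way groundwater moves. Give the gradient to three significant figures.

Pressure head at BH-7: ψ = 144·P/γ = 144 × 112.1 / 62.4 = 258.69 ft.
Total head at BH-7: h = z + ψ = -162.34 + 258.69 = 96.35 ft.
Pressure head at BH-9: ψ = 144·P/γ = 144 × 17.0 / 62.4 = 39.23 ft.
Total head at BH-9: h = z + ψ = 76.87 + 39.23 = 116.10 ft.
Head difference: h(BH-7) − h(BH-9) = 96.35 − 116.10 = -19.75 ft.
Hydraulic gradient: i = |Δh| / L = 19.75 / 3175 = 0.00622.
Flow is from higher to lower head: from BH-9 toward BH-7, i.e. toward the north.

i ≈ 0.00622; groundwater flows toward the north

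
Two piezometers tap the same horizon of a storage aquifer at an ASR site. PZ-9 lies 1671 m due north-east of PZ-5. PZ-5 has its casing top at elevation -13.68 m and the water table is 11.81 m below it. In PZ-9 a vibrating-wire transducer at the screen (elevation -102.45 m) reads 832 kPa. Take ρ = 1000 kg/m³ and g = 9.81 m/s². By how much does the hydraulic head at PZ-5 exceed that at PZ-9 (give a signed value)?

Total head at PZ-5: h = -13.68 − 11.81 = -25.49 m.
Pressure head at PZ-9: ψ = P/(ρg) = 832×1000 / (1000 × 9.81) = 84.81 m.
Total head at PZ-9: h = z + ψ = -102.45 + 84.81 = -17.64 m.
Head difference: h(PZ-5) − h(PZ-9) = -25.49 − (-17.64) = -7.85 m.

Δh ≈ -7.85 m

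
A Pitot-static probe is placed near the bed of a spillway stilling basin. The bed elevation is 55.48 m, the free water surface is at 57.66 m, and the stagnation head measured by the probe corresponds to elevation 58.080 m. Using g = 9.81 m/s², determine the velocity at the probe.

v ≈ 2.87 m/s

Near the bed, under hydrostatic conditions, the piezometric head (z + ψ) equals the free-surface elevation, 57.66 m.
Velocity head = total − piezometric = 58.080 − 57.66 = 0.420 m.
v = √(2g·h_v) = √(2 × 9.81 × 0.420) = 2.87 m/s.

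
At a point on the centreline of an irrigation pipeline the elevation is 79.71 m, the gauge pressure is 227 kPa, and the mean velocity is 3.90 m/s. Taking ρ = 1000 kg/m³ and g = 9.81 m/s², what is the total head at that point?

h ≈ 103.62 m

Pressure head ψ = P/(ρg) = 227×1000 / (1000 × 9.81) = 23.14 m.
Velocity head = v²/(2g) = 3.90² / (2 × 9.81) = 0.775 m.
h = z + ψ + v²/(2g) = 79.71 + 23.14 + 0.775 = 103.62 m.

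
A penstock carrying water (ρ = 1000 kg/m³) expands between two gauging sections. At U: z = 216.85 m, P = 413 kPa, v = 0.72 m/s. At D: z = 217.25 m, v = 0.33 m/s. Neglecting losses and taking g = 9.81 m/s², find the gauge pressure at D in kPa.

P₂ ≈ 409 kPa

Pressure head at U: ψ₁ = P₁/(ρg) = 413×1000 / (1000 × 9.81) = 42.10 m.
Velocity heads: v₁²/2g = 0.72²/19.62 = 0.026 m; v₂²/2g = 0.33²/19.62 = 0.006 m.
Total head H = z₁ + ψ₁ + v₁²/2g = 216.85 + 42.10 + 0.026 = 258.98 m.
ψ₂ = H − z₂ − v₂²/2g = 258.98 − 217.25 − 0.006 = 41.72 m.
P₂ = ρgψ₂ = 1000 × 9.81 × 41.72 ≈ 409 kPa.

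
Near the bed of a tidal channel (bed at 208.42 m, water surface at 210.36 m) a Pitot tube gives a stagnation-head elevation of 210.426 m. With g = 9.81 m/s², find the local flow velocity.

Near the bed, under hydrostatic conditions, the piezometric head (z + ψ) equals the free-surface elevation, 210.36 m.
Velocity head = total − piezometric = 210.426 − 210.36 = 0.066 m.
v = √(2g·h_v) = √(2 × 9.81 × 0.066) = 1.14 m/s.

v ≈ 1.14 m/s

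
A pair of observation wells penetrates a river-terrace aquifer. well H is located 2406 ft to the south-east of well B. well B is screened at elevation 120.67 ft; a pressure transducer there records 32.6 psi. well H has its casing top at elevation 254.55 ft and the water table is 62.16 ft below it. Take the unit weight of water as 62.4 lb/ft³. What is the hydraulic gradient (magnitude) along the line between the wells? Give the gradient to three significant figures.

i ≈ 0.00146

Pressure head at well B: ψ = 144·P/γ = 144 × 32.6 / 62.4 = 75.23 ft.
Total head at well B: h = z + ψ = 120.67 + 75.23 = 195.90 ft.
Total head at well H: h = 254.55 − 62.16 = 192.39 ft.
Head difference: h(well B) − h(well H) = 195.90 − 192.39 = 3.51 ft.
Hydraulic gradient: i = |Δh| / L = 3.51 / 2406 = 0.00146.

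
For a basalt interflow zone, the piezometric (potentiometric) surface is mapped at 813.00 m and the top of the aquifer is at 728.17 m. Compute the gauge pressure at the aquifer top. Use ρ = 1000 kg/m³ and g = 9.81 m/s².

P ≈ 832 kPa

Pressure head at the aquifer top: ψ = h − z = 813.00 − 728.17 = 84.83 m.
P = ρgψ = 1000 × 9.81 × 84.83 = 832182 Pa ≈ 832 kPa.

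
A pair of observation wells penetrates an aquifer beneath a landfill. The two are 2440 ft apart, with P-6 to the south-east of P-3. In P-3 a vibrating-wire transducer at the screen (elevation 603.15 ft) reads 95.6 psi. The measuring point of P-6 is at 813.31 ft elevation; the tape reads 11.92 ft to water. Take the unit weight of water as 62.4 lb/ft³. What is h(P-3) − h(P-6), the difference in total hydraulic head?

Pressure head at P-3: ψ = 144·P/γ = 144 × 95.6 / 62.4 = 220.62 ft.
Total head at P-3: h = z + ψ = 603.15 + 220.62 = 823.77 ft.
Total head at P-6: h = 813.31 − 11.92 = 801.39 ft.
Head difference: h(P-3) − h(P-6) = 823.77 − 801.39 = 22.38 ft.

Δh ≈ 22.38 ft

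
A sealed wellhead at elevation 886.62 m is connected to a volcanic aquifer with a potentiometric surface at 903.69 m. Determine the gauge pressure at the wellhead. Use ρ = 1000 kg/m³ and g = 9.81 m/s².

P ≈ 167 kPa

Head above the cap: Δh = 903.69 − 886.62 = 17.07 m.
P = ρgΔh = 1000 × 9.81 × 17.07 = 167457 Pa ≈ 167 kPa.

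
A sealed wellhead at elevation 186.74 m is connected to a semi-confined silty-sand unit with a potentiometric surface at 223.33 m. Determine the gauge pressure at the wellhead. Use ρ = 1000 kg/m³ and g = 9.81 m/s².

P ≈ 359 kPa

Head above the cap: Δh = 223.33 − 186.74 = 36.59 m.
P = ρgΔh = 1000 × 9.81 × 36.59 = 358948 Pa ≈ 359 kPa.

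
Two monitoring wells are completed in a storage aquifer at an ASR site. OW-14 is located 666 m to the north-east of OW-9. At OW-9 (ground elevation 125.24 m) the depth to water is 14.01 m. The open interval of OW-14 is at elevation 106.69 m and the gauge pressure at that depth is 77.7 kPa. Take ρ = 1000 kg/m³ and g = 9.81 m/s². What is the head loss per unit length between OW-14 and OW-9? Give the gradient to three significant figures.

Total head at OW-9: h = 125.24 − 14.01 = 111.23 m.
Pressure head at OW-14: ψ = P/(ρg) = 77.7×1000 / (1000 × 9.81) = 7.92 m.
Total head at OW-14: h = z + ψ = 106.69 + 7.92 = 114.61 m.
Head difference: h(OW-9) − h(OW-14) = 111.23 − 114.61 = -3.38 m.
Hydraulic gradient: i = |Δh| / L = 3.38 / 666 = 0.00508.

i ≈ 0.00508 m/m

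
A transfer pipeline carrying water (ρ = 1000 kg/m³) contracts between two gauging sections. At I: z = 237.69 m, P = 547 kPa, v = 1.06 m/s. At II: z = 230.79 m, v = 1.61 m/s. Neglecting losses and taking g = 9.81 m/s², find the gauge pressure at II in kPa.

Pressure head at I: ψ₁ = P₁/(ρg) = 547×1000 / (1000 × 9.81) = 55.76 m.
Velocity heads: v₁²/2g = 1.06²/19.62 = 0.057 m; v₂²/2g = 1.61²/19.62 = 0.132 m.
Total head H = z₁ + ψ₁ + v₁²/2g = 237.69 + 55.76 + 0.057 = 293.51 m.
ψ₂ = H − z₂ − v₂²/2g = 293.51 − 230.79 − 0.132 = 62.59 m.
P₂ = ρgψ₂ = 1000 × 9.81 × 62.59 ≈ 614 kPa.

P₂ ≈ 614 kPa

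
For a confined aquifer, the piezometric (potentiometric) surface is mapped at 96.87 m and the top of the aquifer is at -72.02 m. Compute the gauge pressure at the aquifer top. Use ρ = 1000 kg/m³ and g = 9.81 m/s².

Pressure head at the aquifer top: ψ = h − z = 96.87 − (-72.02) = 168.89 m.
P = ρgψ = 1000 × 9.81 × 168.89 = 1656811 Pa ≈ 1660 kPa.

P ≈ 1660 kPa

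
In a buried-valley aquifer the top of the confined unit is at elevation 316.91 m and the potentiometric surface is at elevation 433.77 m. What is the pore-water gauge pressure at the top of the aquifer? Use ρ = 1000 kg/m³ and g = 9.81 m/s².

P ≈ 1150 kPa

Pressure head at the aquifer top: ψ = h − z = 433.77 − 316.91 = 116.86 m.
P = ρgψ = 1000 × 9.81 × 116.86 = 1146397 Pa ≈ 1150 kPa.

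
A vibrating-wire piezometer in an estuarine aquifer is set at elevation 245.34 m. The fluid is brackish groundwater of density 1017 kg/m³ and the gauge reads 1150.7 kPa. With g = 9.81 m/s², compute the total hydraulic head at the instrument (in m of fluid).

ψ = P/(ρg) = 1150.7×1000 / (1017 × 9.81) = 115.34 m.
h = z + ψ = 245.34 + 115.34 = 360.68 m.

h ≈ 360.68 m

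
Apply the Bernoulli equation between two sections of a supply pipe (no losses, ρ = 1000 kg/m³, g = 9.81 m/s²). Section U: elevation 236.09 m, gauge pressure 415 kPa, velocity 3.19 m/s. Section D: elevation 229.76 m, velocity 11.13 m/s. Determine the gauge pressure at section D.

Pressure head at U: ψ₁ = P₁/(ρg) = 415×1000 / (1000 × 9.81) = 42.30 m.
Velocity heads: v₁²/2g = 3.19²/19.62 = 0.519 m; v₂²/2g = 11.13²/19.62 = 6.314 m.
Total head H = z₁ + ψ₁ + v₁²/2g = 236.09 + 42.30 + 0.519 = 278.91 m.
ψ₂ = H − z₂ − v₂²/2g = 278.91 − 229.76 − 6.314 = 42.84 m.
P₂ = ρgψ₂ = 1000 × 9.81 × 42.84 ≈ 420 kPa.

P₂ ≈ 420 kPa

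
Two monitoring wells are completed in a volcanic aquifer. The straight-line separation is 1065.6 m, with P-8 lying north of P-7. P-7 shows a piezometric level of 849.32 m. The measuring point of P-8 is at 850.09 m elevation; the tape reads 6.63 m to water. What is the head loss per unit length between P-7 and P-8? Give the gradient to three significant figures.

Total head at P-7: h = 849.32 m (water level in the piezometer is the total head).
Total head at P-8: h = 850.09 − 6.63 = 843.46 m.
Head difference: h(P-7) − h(P-8) = 849.32 − 843.46 = 5.86 m.
Hydraulic gradient: i = |Δh| / L = 5.86 / 1065.6 = 0.00550.

i ≈ 0.00550 m/m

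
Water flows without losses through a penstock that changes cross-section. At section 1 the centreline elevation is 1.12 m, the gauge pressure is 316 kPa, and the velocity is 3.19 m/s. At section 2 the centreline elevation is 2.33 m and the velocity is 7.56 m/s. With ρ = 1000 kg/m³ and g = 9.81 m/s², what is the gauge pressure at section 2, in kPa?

P₂ ≈ 281 kPa

Pressure head at 1: ψ₁ = P₁/(ρg) = 316×1000 / (1000 × 9.81) = 32.21 m.
Velocity heads: v₁²/2g = 3.19²/19.62 = 0.519 m; v₂²/2g = 7.56²/19.62 = 2.913 m.
Total head H = z₁ + ψ₁ + v₁²/2g = 1.12 + 32.21 + 0.519 = 33.85 m.
ψ₂ = H − z₂ − v₂²/2g = 33.85 − 2.33 − 2.913 = 28.61 m.
P₂ = ρgψ₂ = 1000 × 9.81 × 28.61 ≈ 281 kPa.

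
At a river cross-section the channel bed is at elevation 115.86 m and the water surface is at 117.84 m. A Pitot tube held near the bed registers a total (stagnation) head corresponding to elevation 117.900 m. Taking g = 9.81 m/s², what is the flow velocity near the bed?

Near the bed, under hydrostatic conditions, the piezometric head (z + ψ) equals the free-surface elevation, 117.84 m.
Velocity head = total − piezometric = 117.900 − 117.84 = 0.060 m.
v = √(2g·h_v) = √(2 × 9.81 × 0.060) = 1.08 m/s.

v ≈ 1.08 m/s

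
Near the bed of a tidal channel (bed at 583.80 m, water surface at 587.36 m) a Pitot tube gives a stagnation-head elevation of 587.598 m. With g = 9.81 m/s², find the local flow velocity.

Near the bed, under hydrostatic conditions, the piezometric head (z + ψ) equals the free-surface elevation, 587.36 m.
Velocity head = total − piezometric = 587.598 − 587.36 = 0.238 m.
v = √(2g·h_v) = √(2 × 9.81 × 0.238) = 2.16 m/s.

v ≈ 2.16 m/s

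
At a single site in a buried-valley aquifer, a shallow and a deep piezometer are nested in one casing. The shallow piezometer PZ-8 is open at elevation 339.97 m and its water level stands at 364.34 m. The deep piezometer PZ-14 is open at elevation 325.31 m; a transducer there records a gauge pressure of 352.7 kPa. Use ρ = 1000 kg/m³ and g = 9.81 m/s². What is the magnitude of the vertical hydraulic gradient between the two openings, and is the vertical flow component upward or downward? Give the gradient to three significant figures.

Total head at PZ-8: h = 364.34 m (water level in the standpipe).
Pressure head at PZ-14: ψ = P/(ρg) = 352.7×1000 / (1000 × 9.81) = 35.95 m.
Total head at PZ-14: h = z + ψ = 325.31 + 35.95 = 361.26 m.
Δh = h(PZ-8) − h(PZ-14) = 364.34 − 361.26 = 3.08 m.
Vertical separation Δz = 339.97 − 325.31 = 14.66 m.
|i_v| = |Δh| / Δz = 3.08 / 14.66 = 0.210.
Head is higher in the shallow piezometer, so vertical flow is downward (recharge condition).

|i_v| ≈ 0.210; vertical flow is downward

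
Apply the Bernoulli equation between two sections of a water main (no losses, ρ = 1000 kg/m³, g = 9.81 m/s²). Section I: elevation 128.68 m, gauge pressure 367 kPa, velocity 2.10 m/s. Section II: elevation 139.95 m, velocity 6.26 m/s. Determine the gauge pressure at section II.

Pressure head at I: ψ₁ = P₁/(ρg) = 367×1000 / (1000 × 9.81) = 37.41 m.
Velocity heads: v₁²/2g = 2.10²/19.62 = 0.225 m; v₂²/2g = 6.26²/19.62 = 1.997 m.
Total head H = z₁ + ψ₁ + v₁²/2g = 128.68 + 37.41 + 0.225 = 166.31 m.
ψ₂ = H − z₂ − v₂²/2g = 166.31 − 139.95 − 1.997 = 24.36 m.
P₂ = ρgψ₂ = 1000 × 9.81 × 24.36 ≈ 239 kPa.

P₂ ≈ 239 kPa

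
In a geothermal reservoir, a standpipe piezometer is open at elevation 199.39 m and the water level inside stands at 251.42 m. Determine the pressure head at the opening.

Total head h = 251.42 m (the water-surface elevation in the piezometer).
Pressure head ψ = h − z = 251.42 − 199.39 = 52.03 m.

ψ ≈ 52.03 m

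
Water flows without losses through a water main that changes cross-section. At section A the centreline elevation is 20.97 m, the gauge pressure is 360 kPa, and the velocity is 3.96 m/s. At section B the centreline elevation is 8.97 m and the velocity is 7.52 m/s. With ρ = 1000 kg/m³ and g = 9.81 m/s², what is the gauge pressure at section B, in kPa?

Pressure head at A: ψ₁ = P₁/(ρg) = 360×1000 / (1000 × 9.81) = 36.70 m.
Velocity heads: v₁²/2g = 3.96²/19.62 = 0.799 m; v₂²/2g = 7.52²/19.62 = 2.882 m.
Total head H = z₁ + ψ₁ + v₁²/2g = 20.97 + 36.70 + 0.799 = 58.47 m.
ψ₂ = H − z₂ − v₂²/2g = 58.47 − 8.97 − 2.882 = 46.62 m.
P₂ = ρgψ₂ = 1000 × 9.81 × 46.62 ≈ 457 kPa.

P₂ ≈ 457 kPa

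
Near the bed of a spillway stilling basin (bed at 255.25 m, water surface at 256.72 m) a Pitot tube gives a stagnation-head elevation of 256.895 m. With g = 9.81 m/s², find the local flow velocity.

v ≈ 1.85 m/s

Near the bed, under hydrostatic conditions, the piezometric head (z + ψ) equals the free-surface elevation, 256.72 m.
Velocity head = total − piezometric = 256.895 − 256.72 = 0.175 m.
v = √(2g·h_v) = √(2 × 9.81 × 0.175) = 1.85 m/s.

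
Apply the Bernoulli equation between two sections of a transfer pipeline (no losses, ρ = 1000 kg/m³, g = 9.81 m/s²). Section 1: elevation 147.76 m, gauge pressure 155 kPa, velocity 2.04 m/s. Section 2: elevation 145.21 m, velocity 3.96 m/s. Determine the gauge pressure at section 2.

Pressure head at 1: ψ₁ = P₁/(ρg) = 155×1000 / (1000 × 9.81) = 15.80 m.
Velocity heads: v₁²/2g = 2.04²/19.62 = 0.212 m; v₂²/2g = 3.96²/19.62 = 0.799 m.
Total head H = z₁ + ψ₁ + v₁²/2g = 147.76 + 15.80 + 0.212 = 163.77 m.
ψ₂ = H − z₂ − v₂²/2g = 163.77 − 145.21 − 0.799 = 17.76 m.
P₂ = ρgψ₂ = 1000 × 9.81 × 17.76 ≈ 174 kPa.

P₂ ≈ 174 kPa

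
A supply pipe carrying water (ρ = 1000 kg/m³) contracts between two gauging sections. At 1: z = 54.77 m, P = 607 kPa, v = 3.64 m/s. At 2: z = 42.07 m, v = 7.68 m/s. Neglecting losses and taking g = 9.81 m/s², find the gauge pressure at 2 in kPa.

Pressure head at 1: ψ₁ = P₁/(ρg) = 607×1000 / (1000 × 9.81) = 61.88 m.
Velocity heads: v₁²/2g = 3.64²/19.62 = 0.675 m; v₂²/2g = 7.68²/19.62 = 3.006 m.
Total head H = z₁ + ψ₁ + v₁²/2g = 54.77 + 61.88 + 0.675 = 117.33 m.
ψ₂ = H − z₂ − v₂²/2g = 117.33 − 42.07 − 3.006 = 72.25 m.
P₂ = ρgψ₂ = 1000 × 9.81 × 72.25 ≈ 709 kPa.

P₂ ≈ 709 kPa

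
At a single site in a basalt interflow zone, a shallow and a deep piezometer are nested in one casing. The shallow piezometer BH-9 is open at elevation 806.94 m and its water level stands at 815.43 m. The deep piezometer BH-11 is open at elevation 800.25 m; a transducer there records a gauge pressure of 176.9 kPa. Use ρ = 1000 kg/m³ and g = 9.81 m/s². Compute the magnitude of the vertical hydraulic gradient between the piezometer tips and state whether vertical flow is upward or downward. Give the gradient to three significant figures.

|i_v| ≈ 0.426; vertical flow is upward

Total head at BH-9: h = 815.43 m (water level in the standpipe).
Pressure head at BH-11: ψ = P/(ρg) = 176.9×1000 / (1000 × 9.81) = 18.03 m.
Total head at BH-11: h = z + ψ = 800.25 + 18.03 = 818.28 m.
Δh = h(BH-9) − h(BH-11) = 815.43 − 818.28 = -2.85 m.
Vertical separation Δz = 806.94 − 800.25 = 6.69 m.
|i_v| = |Δh| / Δz = 2.85 / 6.69 = 0.426.
Head is higher in the deep piezometer, so vertical flow is upward (discharge condition).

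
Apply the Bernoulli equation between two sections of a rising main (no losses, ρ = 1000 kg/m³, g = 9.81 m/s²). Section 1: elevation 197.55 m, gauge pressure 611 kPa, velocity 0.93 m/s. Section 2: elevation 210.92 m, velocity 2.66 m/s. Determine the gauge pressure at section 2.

P₂ ≈ 477 kPa

Pressure head at 1: ψ₁ = P₁/(ρg) = 611×1000 / (1000 × 9.81) = 62.28 m.
Velocity heads: v₁²/2g = 0.93²/19.62 = 0.044 m; v₂²/2g = 2.66²/19.62 = 0.361 m.
Total head H = z₁ + ψ₁ + v₁²/2g = 197.55 + 62.28 + 0.044 = 259.87 m.
ψ₂ = H − z₂ − v₂²/2g = 259.87 − 210.92 − 0.361 = 48.59 m.
P₂ = ρgψ₂ = 1000 × 9.81 × 48.59 ≈ 477 kPa.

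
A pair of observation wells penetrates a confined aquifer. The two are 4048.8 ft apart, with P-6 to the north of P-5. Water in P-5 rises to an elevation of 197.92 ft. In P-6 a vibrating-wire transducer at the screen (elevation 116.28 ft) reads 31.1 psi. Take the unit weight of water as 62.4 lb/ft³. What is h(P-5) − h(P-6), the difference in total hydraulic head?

Total head at P-5: h = 197.92 ft (water level in the piezometer is the total head).
Pressure head at P-6: ψ = 144·P/γ = 144 × 31.1 / 62.4 = 71.77 ft.
Total head at P-6: h = z + ψ = 116.28 + 71.77 = 188.05 ft.
Head difference: h(P-5) − h(P-6) = 197.92 − 188.05 = 9.87 ft.

Δh ≈ 9.87 ft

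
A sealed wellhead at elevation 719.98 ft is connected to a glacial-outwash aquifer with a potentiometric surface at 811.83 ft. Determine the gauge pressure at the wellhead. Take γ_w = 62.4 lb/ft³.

P ≈ 39.8 psi

Head above the cap: Δh = 811.83 − 719.98 = 91.85 ft.
P = γΔh/144 = 62.4 × 91.85 / 144 = 39.8 psi.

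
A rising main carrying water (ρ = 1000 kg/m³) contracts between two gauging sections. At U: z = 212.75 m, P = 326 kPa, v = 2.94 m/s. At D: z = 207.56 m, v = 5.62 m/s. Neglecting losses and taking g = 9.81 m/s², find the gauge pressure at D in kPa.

Pressure head at U: ψ₁ = P₁/(ρg) = 326×1000 / (1000 × 9.81) = 33.23 m.
Velocity heads: v₁²/2g = 2.94²/19.62 = 0.441 m; v₂²/2g = 5.62²/19.62 = 1.610 m.
Total head H = z₁ + ψ₁ + v₁²/2g = 212.75 + 33.23 + 0.441 = 246.42 m.
ψ₂ = H − z₂ − v₂²/2g = 246.42 − 207.56 − 1.610 = 37.25 m.
P₂ = ρgψ₂ = 1000 × 9.81 × 37.25 ≈ 365 kPa.

P₂ ≈ 365 kPa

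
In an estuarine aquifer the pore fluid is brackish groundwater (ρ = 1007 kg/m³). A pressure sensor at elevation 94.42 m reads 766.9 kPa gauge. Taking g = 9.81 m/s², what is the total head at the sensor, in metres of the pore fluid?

h ≈ 172.05 m

ψ = P/(ρg) = 766.9×1000 / (1007 × 9.81) = 77.63 m.
h = z + ψ = 94.42 + 77.63 = 172.05 m.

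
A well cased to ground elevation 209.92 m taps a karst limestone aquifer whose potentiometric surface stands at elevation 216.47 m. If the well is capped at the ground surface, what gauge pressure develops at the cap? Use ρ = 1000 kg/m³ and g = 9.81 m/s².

P ≈ 64.3 kPa

Head above the cap: Δh = 216.47 − 209.92 = 6.55 m.
P = ρgΔh = 1000 × 9.81 × 6.55 = 64256 Pa ≈ 64.3 kPa.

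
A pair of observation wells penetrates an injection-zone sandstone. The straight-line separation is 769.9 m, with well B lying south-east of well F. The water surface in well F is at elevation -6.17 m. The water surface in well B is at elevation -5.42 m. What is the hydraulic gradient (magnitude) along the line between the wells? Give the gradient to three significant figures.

i ≈ 0.000974

Total head at well F: h = -6.17 m (water level in the piezometer is the total head).
Total head at well B: h = -5.42 m (water level in the piezometer is the total head).
Head difference: h(well F) − h(well B) = -6.17 − (-5.42) = -0.75 m.
Hydraulic gradient: i = |Δh| / L = 0.75 / 769.9 = 0.000974.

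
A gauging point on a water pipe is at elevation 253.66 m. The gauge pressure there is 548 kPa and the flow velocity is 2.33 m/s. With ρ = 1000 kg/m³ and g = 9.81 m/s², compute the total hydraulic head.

Pressure head ψ = P/(ρg) = 548×1000 / (1000 × 9.81) = 55.86 m.
Velocity head = v²/(2g) = 2.33² / (2 × 9.81) = 0.277 m.
h = z + ψ + v²/(2g) = 253.66 + 55.86 + 0.277 = 309.80 m.

h ≈ 309.80 m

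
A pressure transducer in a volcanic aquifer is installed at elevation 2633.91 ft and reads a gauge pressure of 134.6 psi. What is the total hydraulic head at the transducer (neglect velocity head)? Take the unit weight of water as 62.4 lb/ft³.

h ≈ 2944.53 ft

ψ = 144·P/γ = 144 × 134.6 / 62.4 = 310.62 ft.
h = z + ψ = 2633.91 + 310.62 = 2944.53 ft.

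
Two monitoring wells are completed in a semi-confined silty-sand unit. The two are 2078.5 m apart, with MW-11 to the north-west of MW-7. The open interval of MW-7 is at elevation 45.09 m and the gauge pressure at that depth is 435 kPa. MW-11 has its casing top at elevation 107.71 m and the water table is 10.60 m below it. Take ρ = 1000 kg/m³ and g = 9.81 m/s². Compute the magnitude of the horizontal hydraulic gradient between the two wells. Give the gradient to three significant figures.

i ≈ 0.00369

Pressure head at MW-7: ψ = P/(ρg) = 435×1000 / (1000 × 9.81) = 44.34 m.
Total head at MW-7: h = z + ψ = 45.09 + 44.34 = 89.43 m.
Total head at MW-11: h = 107.71 − 10.60 = 97.11 m.
Head difference: h(MW-7) − h(MW-11) = 89.43 − 97.11 = -7.68 m.
Hydraulic gradient: i = |Δh| / L = 7.68 / 2078.5 = 0.00369.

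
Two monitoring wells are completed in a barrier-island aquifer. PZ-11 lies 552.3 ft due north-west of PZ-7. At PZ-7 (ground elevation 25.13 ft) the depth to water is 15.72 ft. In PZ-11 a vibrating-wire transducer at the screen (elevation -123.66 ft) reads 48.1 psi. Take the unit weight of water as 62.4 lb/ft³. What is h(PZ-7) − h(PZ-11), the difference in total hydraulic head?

Δh ≈ 22.07 ft

Total head at PZ-7: h = 25.13 − 15.72 = 9.41 ft.
Pressure head at PZ-11: ψ = 144·P/γ = 144 × 48.1 / 62.4 = 111.00 ft.
Total head at PZ-11: h = z + ψ = -123.66 + 111.00 = -12.66 ft.
Head difference: h(PZ-7) − h(PZ-11) = 9.41 − (-12.66) = 22.07 ft.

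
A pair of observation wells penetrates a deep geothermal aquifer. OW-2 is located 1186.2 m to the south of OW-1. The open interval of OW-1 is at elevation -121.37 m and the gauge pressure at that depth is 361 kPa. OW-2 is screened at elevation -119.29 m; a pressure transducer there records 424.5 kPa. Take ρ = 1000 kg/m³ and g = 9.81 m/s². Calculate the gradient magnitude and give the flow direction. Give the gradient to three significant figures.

i ≈ 0.00721; groundwater flows toward the north

Pressure head at OW-1: ψ = P/(ρg) = 361×1000 / (1000 × 9.81) = 36.80 m.
Total head at OW-1: h = z + ψ = -121.37 + 36.80 = -84.57 m.
Pressure head at OW-2: ψ = P/(ρg) = 424.5×1000 / (1000 × 9.81) = 43.27 m.
Total head at OW-2: h = z + ψ = -119.29 + 43.27 = -76.02 m.
Head difference: h(OW-1) − h(OW-2) = -84.57 − (-76.02) = -8.55 m.
Hydraulic gradient: i = |Δh| / L = 8.55 / 1186.2 = 0.00721.
Flow is from higher to lower head: from OW-2 toward OW-1, i.e. toward the north.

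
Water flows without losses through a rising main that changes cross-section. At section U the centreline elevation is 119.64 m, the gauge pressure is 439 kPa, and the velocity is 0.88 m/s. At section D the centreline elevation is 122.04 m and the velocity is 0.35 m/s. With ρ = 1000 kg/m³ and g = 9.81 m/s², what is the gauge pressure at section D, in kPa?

Pressure head at U: ψ₁ = P₁/(ρg) = 439×1000 / (1000 × 9.81) = 44.75 m.
Velocity heads: v₁²/2g = 0.88²/19.62 = 0.039 m; v₂²/2g = 0.35²/19.62 = 0.006 m.
Total head H = z₁ + ψ₁ + v₁²/2g = 119.64 + 44.75 + 0.039 = 164.43 m.
ψ₂ = H − z₂ − v₂²/2g = 164.43 − 122.04 − 0.006 = 42.38 m.
P₂ = ρgψ₂ = 1000 × 9.81 × 42.38 ≈ 416 kPa.

P₂ ≈ 416 kPa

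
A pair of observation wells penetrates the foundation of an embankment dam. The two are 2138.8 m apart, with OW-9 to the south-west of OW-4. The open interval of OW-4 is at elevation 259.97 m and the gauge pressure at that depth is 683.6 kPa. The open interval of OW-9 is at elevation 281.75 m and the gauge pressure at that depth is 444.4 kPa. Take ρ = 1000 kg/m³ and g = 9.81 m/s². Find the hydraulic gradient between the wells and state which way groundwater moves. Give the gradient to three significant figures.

Pressure head at OW-4: ψ = P/(ρg) = 683.6×1000 / (1000 × 9.81) = 69.68 m.
Total head at OW-4: h = z + ψ = 259.97 + 69.68 = 329.65 m.
Pressure head at OW-9: ψ = P/(ρg) = 444.4×1000 / (1000 × 9.81) = 45.30 m.
Total head at OW-9: h = z + ψ = 281.75 + 45.30 = 327.05 m.
Head difference: h(OW-4) − h(OW-9) = 329.65 − 327.05 = 2.60 m.
Hydraulic gradient: i = |Δh| / L = 2.60 / 2138.8 = 0.00122.
Flow is from higher to lower head: from OW-4 toward OW-9, i.e. toward the south-west.

i ≈ 0.00122; groundwater flows toward the south-west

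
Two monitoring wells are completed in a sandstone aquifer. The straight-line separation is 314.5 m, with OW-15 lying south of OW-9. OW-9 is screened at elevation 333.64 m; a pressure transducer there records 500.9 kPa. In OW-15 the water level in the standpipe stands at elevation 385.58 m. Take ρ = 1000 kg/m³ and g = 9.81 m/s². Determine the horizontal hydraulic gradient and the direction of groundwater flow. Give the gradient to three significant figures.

i ≈ 0.00280; groundwater flows toward the north

Pressure head at OW-9: ψ = P/(ρg) = 500.9×1000 / (1000 × 9.81) = 51.06 m.
Total head at OW-9: h = z + ψ = 333.64 + 51.06 = 384.70 m.
Total head at OW-15: h = 385.58 m (water level in the piezometer is the total head).
Head difference: h(OW-9) − h(OW-15) = 384.70 − 385.58 = -0.88 m.
Hydraulic gradient: i = |Δh| / L = 0.88 / 314.5 = 0.00280.
Flow is from higher to lower head: from OW-15 toward OW-9, i.e. toward the north.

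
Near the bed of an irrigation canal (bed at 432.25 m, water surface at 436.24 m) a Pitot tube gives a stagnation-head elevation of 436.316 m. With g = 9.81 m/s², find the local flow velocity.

v ≈ 1.22 m/s

Near the bed, under hydrostatic conditions, the piezometric head (z + ψ) equals the free-surface elevation, 436.24 m.
Velocity head = total − piezometric = 436.316 − 436.24 = 0.076 m.
v = √(2g·h_v) = √(2 × 9.81 × 0.076) = 1.22 m/s.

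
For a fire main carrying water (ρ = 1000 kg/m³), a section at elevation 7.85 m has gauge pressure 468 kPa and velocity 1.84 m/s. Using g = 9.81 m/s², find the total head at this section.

Pressure head ψ = P/(ρg) = 468×1000 / (1000 × 9.81) = 47.71 m.
Velocity head = v²/(2g) = 1.84² / (2 × 9.81) = 0.173 m.
h = z + ψ + v²/(2g) = 7.85 + 47.71 + 0.173 = 55.73 m.

h ≈ 55.73 m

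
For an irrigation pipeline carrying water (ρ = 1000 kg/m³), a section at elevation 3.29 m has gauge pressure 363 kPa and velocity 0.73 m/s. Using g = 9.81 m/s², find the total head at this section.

h ≈ 40.32 m

Pressure head ψ = P/(ρg) = 363×1000 / (1000 × 9.81) = 37.00 m.
Velocity head = v²/(2g) = 0.73² / (2 × 9.81) = 0.027 m.
h = z + ψ + v²/(2g) = 3.29 + 37.00 + 0.027 = 40.32 m.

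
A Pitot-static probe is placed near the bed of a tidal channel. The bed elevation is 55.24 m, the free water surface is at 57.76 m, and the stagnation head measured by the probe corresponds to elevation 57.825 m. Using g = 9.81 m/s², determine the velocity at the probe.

Near the bed, under hydrostatic conditions, the piezometric head (z + ψ) equals the free-surface elevation, 57.76 m.
Velocity head = total − piezometric = 57.825 − 57.76 = 0.065 m.
v = √(2g·h_v) = √(2 × 9.81 × 0.065) = 1.13 m/s.

v ≈ 1.13 m/s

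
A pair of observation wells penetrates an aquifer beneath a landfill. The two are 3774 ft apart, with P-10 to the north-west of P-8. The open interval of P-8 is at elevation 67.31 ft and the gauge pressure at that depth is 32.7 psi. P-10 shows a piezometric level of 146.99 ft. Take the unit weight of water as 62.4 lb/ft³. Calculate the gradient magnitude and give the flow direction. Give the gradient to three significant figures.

Pressure head at P-8: ψ = 144·P/γ = 144 × 32.7 / 62.4 = 75.46 ft.
Total head at P-8: h = z + ψ = 67.31 + 75.46 = 142.77 ft.
Total head at P-10: h = 146.99 ft (water level in the piezometer is the total head).
Head difference: h(P-8) − h(P-10) = 142.77 − 146.99 = -4.22 ft.
Hydraulic gradient: i = |Δh| / L = 4.22 / 3774 = 0.00112.
Flow is from higher to lower head: from P-10 toward P-8, i.e. toward the south-east.

i ≈ 0.00112; groundwater flows toward the south-east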